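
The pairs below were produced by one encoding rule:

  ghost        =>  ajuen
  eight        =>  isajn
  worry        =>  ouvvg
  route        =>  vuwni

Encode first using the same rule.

g(6)→a(0) and h(7)→j(9) fit y≡9x+24 (mod 26); the inverse of 9 mod 26 is 3. This is an affine cipher: with a=0,…,z=25, each position x becomes (9x+24) mod 26.
Applying it to first: f(5)→9·5+24≡17=r; i(8)→9·8+24≡18=s; r(17)→9·17+24≡21=v; s(18)→9·18+24≡4=e; t(19)→9·19+24≡13=n (all mod 26).

rsven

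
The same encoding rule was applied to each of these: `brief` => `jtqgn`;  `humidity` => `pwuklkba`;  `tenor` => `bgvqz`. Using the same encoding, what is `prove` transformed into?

xtwxm

A repeating key of period 2 is used — shifts +8, +2 over and over.
Applying it to prove: p+8=x, r+2=t, o+8=w, v+2=x, e+8=m.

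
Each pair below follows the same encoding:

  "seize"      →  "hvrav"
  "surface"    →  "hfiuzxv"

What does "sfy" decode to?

hub

Each pair mirrors across the alphabet (s↔h, e↔v, i↔r): positions sum to 25. Letters are reflected about the middle of the alphabet (position → 25−position): Atbash.
Decoding sfy: s↔h, f↔u, y↔b.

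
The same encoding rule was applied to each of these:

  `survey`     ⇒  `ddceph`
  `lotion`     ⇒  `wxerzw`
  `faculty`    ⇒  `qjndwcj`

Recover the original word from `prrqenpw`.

It's a Vigenère-style cipher with numeric key [11,9]: position i shifts by key[i mod 2].
Reversing it on prrqenpw: p−11=e, r−9=i, r−11=g, q−9=h, e−11=t, n−9=e, p−11=e, w−9=n.

eighteen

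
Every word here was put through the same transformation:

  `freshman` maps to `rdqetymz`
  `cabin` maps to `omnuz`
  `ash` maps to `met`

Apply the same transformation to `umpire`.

This is a Caesar cipher with shift 12.
For umpire: u+12=g, m+12=y, p+12=b, i+12=u, r+12=d, e+12=q.

gybudq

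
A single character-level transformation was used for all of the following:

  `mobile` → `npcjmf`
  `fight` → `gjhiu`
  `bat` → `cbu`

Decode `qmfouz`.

plenty

Compare letters: m→n is +1, o→p is +1, b→c is +1 — a constant shift. Every letter moves 1 place later in the alphabet, wrapping around z→a.
Decoding qmfouz: q−1=p, m−1=l, f−1=e, o−1=n, u−1=t, z−1=y.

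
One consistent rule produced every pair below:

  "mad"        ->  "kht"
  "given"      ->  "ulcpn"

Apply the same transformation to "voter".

ylavc

The output letters match the input read backwards, each shifted +7: mad reversed is dam. Two steps: reverse the string, then apply a Caesar shift of +7.
For voter: reverse → retov; then shift: r+7=y, e+7=l, t+7=a, o+7=v, v+7=c.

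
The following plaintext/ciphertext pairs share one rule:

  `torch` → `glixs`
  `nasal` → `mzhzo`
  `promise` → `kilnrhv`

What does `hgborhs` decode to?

Each pair mirrors across the alphabet (t↔g, o↔l, r↔i): positions sum to 25. Each letter is replaced by its mirror in the alphabet: a↔z, b↔y, c↔x, and so on (the Atbash cipher).
Reversing it on hgborhs: h↔s, g↔t, b↔y, o↔l, r↔i, h↔s, s↔h.

stylish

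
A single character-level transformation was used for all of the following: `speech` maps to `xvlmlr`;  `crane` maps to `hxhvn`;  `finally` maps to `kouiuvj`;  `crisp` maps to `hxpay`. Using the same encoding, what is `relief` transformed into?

The shift increases by 1 at each position, starting from +5: 5, 6, 7, ….
For relief: r+5=w, e+6=k, l+7=s, i+8=q, e+9=n, f+10=p.

wksqnp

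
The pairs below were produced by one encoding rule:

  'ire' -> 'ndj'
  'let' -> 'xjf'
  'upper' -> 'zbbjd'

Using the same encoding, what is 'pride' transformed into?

bdnpj

Vowels shift forward by 5 and consonants shift forward by 12.
Applying it to pride: p(cons)+12=b, r(cons)+12=d, i(vowel)+5=n, d(cons)+12=p, e(vowel)+5=j.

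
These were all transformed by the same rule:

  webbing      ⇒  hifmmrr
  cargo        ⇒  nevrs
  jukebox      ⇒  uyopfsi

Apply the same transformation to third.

It's a Vigenère-style cipher with numeric key [11,4,4]: position i shifts by key[i mod 3].
Applying it to third: t+11=e, h+4=l, i+4=m, r+11=c, d+4=h.

elmch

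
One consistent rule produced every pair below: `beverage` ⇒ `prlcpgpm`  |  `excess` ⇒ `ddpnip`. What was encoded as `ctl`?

air

The output letters match the input read backwards, each shifted +11: beverage reversed is egareveb. Two steps: reverse the string, then apply a Caesar shift of +11.
Undoing it on ctl: shift back: c−11=r, t−11=i, l−11=a → ria; then reverse → air.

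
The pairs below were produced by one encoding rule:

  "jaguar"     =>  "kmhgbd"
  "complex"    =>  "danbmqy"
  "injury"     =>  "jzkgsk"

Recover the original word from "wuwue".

vivid

Shifts by position in jaguar: pos 0: j→k (+1), pos 1: a→m (+12), pos 2: g→h (+1), pos 3: u→g (+12) — repeating every 2. It's a Vigenère-style cipher with numeric key [1,12]: position i shifts by key[i mod 2].
Undoing it on wuwue: w−1=v, u−12=i, w−1=v, u−12=i, e−1=d.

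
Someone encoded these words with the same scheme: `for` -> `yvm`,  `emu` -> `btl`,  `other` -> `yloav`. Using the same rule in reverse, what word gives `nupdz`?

swing

Two steps: reverse the string, then apply a Caesar shift of +7.
Reversing it on nupdz: shift back: n−7=g, u−7=n, p−7=i, d−7=w, z−7=s → gniws; then reverse → swing.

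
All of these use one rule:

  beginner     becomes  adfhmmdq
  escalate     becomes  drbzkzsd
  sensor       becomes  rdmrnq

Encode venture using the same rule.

udmstqd

Compare letters: b→a is +25, e→d is +25, g→f is +25 — a constant shift. This is a Caesar cipher with shift 25.
For venture: v+25=u, e+25=d, n+25=m, t+25=s, u+25=t, r+25=q, e+25=d.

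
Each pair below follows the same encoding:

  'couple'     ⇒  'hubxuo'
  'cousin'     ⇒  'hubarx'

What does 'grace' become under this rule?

In couple: c→h is +5, o→u is +6, u→b is +7, p→x is +8 — the shift increases by 1 each position. Each letter shifts forward by (position + 5), i.e. 5, 6, 7, … — the shift grows by one for each successive letter.
Applying it to grace: g+5=l, r+6=x, a+7=h, c+8=k, e+9=n.

lxhkn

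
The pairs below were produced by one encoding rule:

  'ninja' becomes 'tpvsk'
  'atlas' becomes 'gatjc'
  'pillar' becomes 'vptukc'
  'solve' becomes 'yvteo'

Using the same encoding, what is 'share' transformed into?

In ninja: n→t is +6, i→p is +7, n→v is +8, j→s is +9 — the shift increases by 1 each position. The shift increases by 1 at each position, starting from +6: 6, 7, 8, ….
Applying it to share: s+6=y, h+7=o, a+8=i, r+9=a, e+10=o.

yoiao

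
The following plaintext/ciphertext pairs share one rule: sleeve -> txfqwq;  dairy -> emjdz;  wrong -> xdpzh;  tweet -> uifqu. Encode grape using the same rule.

hdbbf

Shifts by position in sleeve: pos 0: s→t (+1), pos 1: l→x (+12), pos 2: e→f (+1), pos 3: e→q (+12) — repeating every 2. A repeating key of period 2 is used — shifts +1, +12 over and over.
Applying it to grape: g+1=h, r+12=d, a+1=b, p+12=b, e+1=f.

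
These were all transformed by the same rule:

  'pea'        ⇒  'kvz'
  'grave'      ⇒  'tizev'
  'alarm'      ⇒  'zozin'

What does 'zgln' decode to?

Each pair mirrors across the alphabet (p↔k, e↔v, a↔z): positions sum to 25. Letters are reflected about the middle of the alphabet (position → 25−position): Atbash.
Decoding zgln: z↔a, g↔t, l↔o, n↔m.

atom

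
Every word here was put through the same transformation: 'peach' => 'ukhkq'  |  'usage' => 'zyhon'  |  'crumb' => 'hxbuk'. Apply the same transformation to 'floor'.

krvwa

In peach: p→u is +5, e→k is +6, a→h is +7, c→k is +8 — the shift increases by 1 each position. The shift increases by 1 at each position, starting from +5: 5, 6, 7, ….
Applying it to floor: f+5=k, l+6=r, o+7=v, o+8=w, r+9=a.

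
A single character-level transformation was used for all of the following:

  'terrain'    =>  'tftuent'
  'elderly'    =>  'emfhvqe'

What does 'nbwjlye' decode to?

naughty

In terrain: t→t is +0, e→f is +1, r→t is +2, r→u is +3 — the shift increases by 1 each position. Letter i (0-indexed) is shifted by i+0, so successive shifts are 0, 1, 2, ….
Reversing it on nbwjlye: n−0=n, b−1=a, w−2=u, j−3=g, l−4=h, y−5=t, e−6=y.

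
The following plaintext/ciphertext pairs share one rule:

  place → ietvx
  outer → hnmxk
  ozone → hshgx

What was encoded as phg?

won

Compare letters: p→i is +19, l→e is +19, a→t is +19 — a constant shift. This is a Caesar cipher with shift 19.
Reversing it on phg: p−19=w, h−19=o, g−19=n.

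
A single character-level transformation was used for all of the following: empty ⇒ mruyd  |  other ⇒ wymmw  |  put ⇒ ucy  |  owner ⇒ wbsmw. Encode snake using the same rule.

The shift depends on letter class: consonant m→r is +5, but vowel e→m is +8. The rule splits by letter class: vowels +8, consonants +5.
On snake: s(cons)+5=x, n(cons)+5=s, a(vowel)+8=i, k(cons)+5=p, e(vowel)+8=m.

xsipm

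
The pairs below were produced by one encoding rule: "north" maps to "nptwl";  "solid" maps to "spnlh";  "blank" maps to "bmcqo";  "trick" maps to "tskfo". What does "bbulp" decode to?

In north: n→n is +0, o→p is +1, r→t is +2, t→w is +3 — the shift increases by 1 each position. Each letter shifts forward by its position index (0, 1, 2, …) — the shift grows by one for each successive letter.
Reversing it on bbulp: b−0=b, b−1=a, u−2=s, l−3=i, p−4=l.

basil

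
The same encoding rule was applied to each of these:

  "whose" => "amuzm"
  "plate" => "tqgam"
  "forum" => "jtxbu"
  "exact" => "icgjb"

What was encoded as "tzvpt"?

pupil

In whose: w→a is +4, h→m is +5, o→u is +6, s→z is +7 — the shift increases by 1 each position. Each letter shifts forward by (position + 4), i.e. 4, 5, 6, … — the shift grows by one for each successive letter.
Decoding tzvpt: t−4=p, z−5=u, v−6=p, p−7=i, t−8=l.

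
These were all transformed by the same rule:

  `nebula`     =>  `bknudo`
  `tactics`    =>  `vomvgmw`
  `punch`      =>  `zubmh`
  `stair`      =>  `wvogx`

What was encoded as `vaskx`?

n(13)→b(1) and e(4)→k(10) fit y≡25x+14 (mod 26); the inverse of 25 mod 26 is 25. Each letter's alphabet position (a=0..z=25) is mapped through 25·x+14 mod 26 — an affine cipher.
Reversing it on vaskx: v(21)→25·(21−14)≡19=t; a(0)→25·(0−14)≡14=o; s(18)→25·(18−14)≡22=w; k(10)→25·(10−14)≡4=e; x(23)→25·(23−14)≡17=r (all mod 26).

tower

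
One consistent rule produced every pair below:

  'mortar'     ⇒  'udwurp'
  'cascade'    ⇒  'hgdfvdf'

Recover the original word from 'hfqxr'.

The output letters match the input read backwards, each shifted +3: mortar reversed is ratrom. The word is reversed, then every letter is shifted forward by 3.
Undoing it on hfqxr: shift back: h−3=e, f−3=c, q−3=n, x−3=u, r−3=o → ecnuo; then reverse → ounce.

ounce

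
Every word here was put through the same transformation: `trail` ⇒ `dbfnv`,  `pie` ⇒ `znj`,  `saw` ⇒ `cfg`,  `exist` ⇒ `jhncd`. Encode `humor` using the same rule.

rzwtb

Vowels shift forward by 5 and consonants shift forward by 10.
On humor: h(cons)+10=r, u(vowel)+5=z, m(cons)+10=w, o(vowel)+5=t, r(cons)+10=b.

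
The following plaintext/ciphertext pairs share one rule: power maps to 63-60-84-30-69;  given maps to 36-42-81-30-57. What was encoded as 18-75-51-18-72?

atlas

p(#16)→63 and o(#15)→60: differences scale by 3, so n = 3·pos + 15. Each letter becomes 3×(its alphabet position, a=1..z=26) + 15.
Reversing it on 18-75-51-18-72: 18→(18−15)÷3=1=a, 75→(75−15)÷3=20=t, 51→(51−15)÷3=12=l, 18→(18−15)÷3=1=a, 72→(72−15)÷3=19=s.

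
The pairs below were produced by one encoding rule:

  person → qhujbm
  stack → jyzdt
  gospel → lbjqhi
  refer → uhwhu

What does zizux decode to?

Treating letters as 0–25, the rule is x ↦ 15x + 25 (mod 26).
Reversing it on zizux: z(25)→7·(25−25)≡0=a; i(8)→7·(8−25)≡11=l; z(25)→7·(25−25)≡0=a; u(20)→7·(20−25)≡17=r; x(23)→7·(23−25)≡12=m (all mod 26).

alarm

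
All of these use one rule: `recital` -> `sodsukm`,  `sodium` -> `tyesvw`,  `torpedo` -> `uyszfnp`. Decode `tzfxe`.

spend

Shifts by position in recital: pos 0: r→s (+1), pos 1: e→o (+10), pos 2: c→d (+1), pos 3: i→s (+10) — repeating every 2. The shifts repeat in a cycle of length 2: positions 0,1,… shift by +1, +10, then the pattern repeats.
Undoing it on tzfxe: t−1=s, z−10=p, f−1=e, x−10=n, e−1=d.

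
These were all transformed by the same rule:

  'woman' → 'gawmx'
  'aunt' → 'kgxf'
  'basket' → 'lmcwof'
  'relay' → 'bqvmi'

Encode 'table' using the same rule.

Shifts by position in woman: pos 0: w→g (+10), pos 1: o→a (+12), pos 2: m→w (+10), pos 3: a→m (+12) — repeating every 2. It's a Vigenère-style cipher with numeric key [10,12]: position i shifts by key[i mod 2].
Applying it to table: t+10=d, a+12=m, b+10=l, l+12=x, e+10=o.

dmlxo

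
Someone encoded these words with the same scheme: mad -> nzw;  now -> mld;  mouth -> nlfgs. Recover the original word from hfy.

Each pair mirrors across the alphabet (m↔n, a↔z, d↔w): positions sum to 25. This is the alphabet-reversal cipher (Atbash): a becomes z, b becomes y, etc.
Undoing it on hfy: h↔s, f↔u, y↔b.

sub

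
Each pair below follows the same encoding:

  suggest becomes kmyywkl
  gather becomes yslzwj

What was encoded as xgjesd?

Compare letters: s→k is +18, u→m is +18, g→y is +18 — a constant shift. This is a Caesar cipher with shift 18.
Undoing it on xgjesd: x−18=f, g−18=o, j−18=r, e−18=m, s−18=a, d−18=l.

formal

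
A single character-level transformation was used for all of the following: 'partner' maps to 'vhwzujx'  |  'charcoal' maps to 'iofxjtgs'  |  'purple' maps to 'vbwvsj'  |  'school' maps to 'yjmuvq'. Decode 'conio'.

The shifts repeat in a cycle of length 3: positions 0,1,… shift by +6, +7, +5, then the pattern repeats.
Decoding conio: c−6=w, o−7=h, n−5=i, i−6=c, o−7=h.

which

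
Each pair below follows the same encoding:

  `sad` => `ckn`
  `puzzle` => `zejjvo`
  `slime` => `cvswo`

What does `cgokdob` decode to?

sweater

Compare letters: s→c is +10, a→k is +10, d→n is +10 — a constant shift. It's a constant shift of +10 (ROT10).
Undoing it on cgokdob: c−10=s, g−10=w, o−10=e, k−10=a, d−10=t, o−10=e, b−10=r.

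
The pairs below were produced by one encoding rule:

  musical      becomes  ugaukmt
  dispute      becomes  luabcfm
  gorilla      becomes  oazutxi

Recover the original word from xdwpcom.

Shifts by position in musical: pos 0: m→u (+8), pos 1: u→g (+12), pos 2: s→a (+8), pos 3: i→u (+12) — repeating every 2. It's a Vigenère-style cipher with numeric key [8,12]: position i shifts by key[i mod 2].
Reversing it on xdwpcom: x−8=p, d−12=r, w−8=o, p−12=d, c−8=u, o−12=c, m−8=e.

produce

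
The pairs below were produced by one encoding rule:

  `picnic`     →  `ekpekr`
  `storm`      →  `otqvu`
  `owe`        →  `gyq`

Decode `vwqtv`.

The output letters match the input read backwards, each shifted +2: picnic reversed is cincip. Two steps: reverse the string, then apply a Caesar shift of +2.
Reversing it on vwqtv: shift back: v−2=t, w−2=u, q−2=o, t−2=r, v−2=t → tuort; then reverse → trout.

trout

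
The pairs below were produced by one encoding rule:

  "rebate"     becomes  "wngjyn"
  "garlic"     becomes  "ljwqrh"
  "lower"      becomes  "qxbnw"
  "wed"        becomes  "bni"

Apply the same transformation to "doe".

ixn

Vowels shift forward by 9 and consonants shift forward by 5.
Applying it to doe: d(cons)+5=i, o(vowel)+9=x, e(vowel)+9=n.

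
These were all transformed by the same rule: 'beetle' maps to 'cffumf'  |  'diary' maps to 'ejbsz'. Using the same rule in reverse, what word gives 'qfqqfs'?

pepper

Compare letters: b→c is +1, e→f is +1, e→f is +1 — a constant shift. Each letter is shifted forward by 1 in the alphabet (a Caesar shift of +1).
Decoding qfqqfs: q−1=p, f−1=e, q−1=p, q−1=p, f−1=e, s−1=r.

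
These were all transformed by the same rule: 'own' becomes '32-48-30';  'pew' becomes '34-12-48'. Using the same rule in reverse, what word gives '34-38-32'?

pro

The formula is n = 2×(alphabet index, a=1) + 2.
Reversing it on 34-38-32: 34→(34−2)÷2=16=p, 38→(38−2)÷2=18=r, 32→(32−2)÷2=15=o.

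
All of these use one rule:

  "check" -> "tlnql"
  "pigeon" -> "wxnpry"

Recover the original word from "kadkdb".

Two steps: reverse the string, then apply a Caesar shift of +9.
Decoding kadkdb: shift back: k−9=b, a−9=r, d−9=u, k−9=b, d−9=u, b−9=s → brubus; then reverse → suburb.

suburb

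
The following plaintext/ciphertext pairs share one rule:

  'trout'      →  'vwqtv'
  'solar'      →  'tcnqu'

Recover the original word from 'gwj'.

hue

The word is reversed, then every letter is shifted forward by 2.
Decoding gwj: shift back: g−2=e, w−2=u, j−2=h → euh; then reverse → hue.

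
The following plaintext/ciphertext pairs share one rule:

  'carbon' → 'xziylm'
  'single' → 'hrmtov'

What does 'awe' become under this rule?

Each pair mirrors across the alphabet (c↔x, a↔z, r↔i): positions sum to 25. Letters are reflected about the middle of the alphabet (position → 25−position): Atbash.
Applying it to awe: a↔z, w↔d, e↔v.

zdv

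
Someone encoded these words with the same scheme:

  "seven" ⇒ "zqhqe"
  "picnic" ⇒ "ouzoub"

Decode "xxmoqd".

The output letters match the input read backwards, each shifted +12: seven reversed is neves. The word is reversed, then every letter is shifted forward by 12.
Undoing it on xxmoqd: shift back: x−12=l, x−12=l, m−12=a, o−12=c, q−12=e, d−12=r → llacer; then reverse → recall.

recall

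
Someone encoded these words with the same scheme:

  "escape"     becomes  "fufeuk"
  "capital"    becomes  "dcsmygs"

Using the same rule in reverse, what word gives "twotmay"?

Each letter shifts forward by (position + 1), i.e. 1, 2, 3, … — the shift grows by one for each successive letter.
Reversing it on twotmay: t−1=s, w−2=u, o−3=l, t−4=p, m−5=h, a−6=u, y−7=r.

sulphur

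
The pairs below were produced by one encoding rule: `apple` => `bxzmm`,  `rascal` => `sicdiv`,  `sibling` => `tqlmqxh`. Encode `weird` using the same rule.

Shifts by position in apple: pos 0: a→b (+1), pos 1: p→x (+8), pos 2: p→z (+10), pos 3: l→m (+1), pos 4: e→m (+8) — repeating every 3. A repeating key of period 3 is used — shifts +1, +8, +10 over and over.
On weird: w+1=x, e+8=m, i+10=s, r+1=s, d+8=l.

xmssl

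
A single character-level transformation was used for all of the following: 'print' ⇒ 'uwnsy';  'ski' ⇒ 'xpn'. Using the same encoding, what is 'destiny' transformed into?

ijxynsd

It's a constant shift of +5 (ROT5).
On destiny: d+5=i, e+5=j, s+5=x, t+5=y, i+5=n, n+5=s, y+5=d.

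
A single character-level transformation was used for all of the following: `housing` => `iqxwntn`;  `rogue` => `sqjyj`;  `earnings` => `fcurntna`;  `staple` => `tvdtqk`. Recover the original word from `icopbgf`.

In housing: h→i is +1, o→q is +2, u→x is +3, s→w is +4 — the shift increases by 1 each position. Letter i (0-indexed) is shifted by i+1, so successive shifts are 1, 2, 3, ….
Decoding icopbgf: i−1=h, c−2=a, o−3=l, p−4=l, b−5=w, g−6=a, f−7=y.

hallway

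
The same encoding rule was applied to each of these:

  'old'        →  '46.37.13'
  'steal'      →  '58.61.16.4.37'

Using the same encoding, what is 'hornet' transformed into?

25.46.55.43.16.61

o(#15)→46 and l(#12)→37: differences scale by 3, so n = 3·pos + 1. Each letter becomes 3×(its alphabet position, a=1..z=26) + 1.
For hornet: h=8→25, o=15→46, r=18→55, n=14→43, e=5→16, t=20→61.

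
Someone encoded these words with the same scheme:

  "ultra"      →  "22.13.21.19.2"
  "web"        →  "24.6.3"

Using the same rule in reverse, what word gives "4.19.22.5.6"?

u is letter #21 and maps to 22: an offset of 1. Letters become their 1-based position plus 1 (so a→2, b→3, …).
Undoing it on 4.19.22.5.6: 4→(4−1)÷1=3=c, 19→(19−1)÷1=18=r, 22→(22−1)÷1=21=u, 5→(5−1)÷1=4=d, 6→(6−1)÷1=5=e.

crude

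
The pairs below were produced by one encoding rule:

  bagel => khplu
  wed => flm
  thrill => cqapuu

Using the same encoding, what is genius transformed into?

plwpbb

The rule splits by letter class: vowels +7, consonants +9.
On genius: g(cons)+9=p, e(vowel)+7=l, n(cons)+9=w, i(vowel)+7=p, u(vowel)+7=b, s(cons)+9=b.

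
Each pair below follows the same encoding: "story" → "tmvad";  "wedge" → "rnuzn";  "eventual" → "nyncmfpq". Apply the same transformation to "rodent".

Treating letters as 0–25, the rule is x ↦ 19x + 15 (mod 26).
On rodent: r(17)→19·17+15≡0=a; o(14)→19·14+15≡21=v; d(3)→19·3+15≡20=u; e(4)→19·4+15≡13=n; n(13)→19·13+15≡2=c; t(19)→19·19+15≡12=m (all mod 26).

avuncm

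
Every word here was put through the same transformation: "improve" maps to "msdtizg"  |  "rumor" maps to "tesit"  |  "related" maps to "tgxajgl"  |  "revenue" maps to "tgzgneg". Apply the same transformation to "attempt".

ajjgsdj

i(8)→m(12) and m(12)→s(18) fit y≡21x+0 (mod 26); the inverse of 21 mod 26 is 5. Each letter's alphabet position (a=0..z=25) is mapped through 21·x+0 mod 26 — an affine cipher.
For attempt: a(0)→21·0+0≡0=a; t(19)→21·19+0≡9=j; t(19)→21·19+0≡9=j; e(4)→21·4+0≡6=g; m(12)→21·12+0≡18=s; p(15)→21·15+0≡3=d; t(19)→21·19+0≡9=j (all mod 26).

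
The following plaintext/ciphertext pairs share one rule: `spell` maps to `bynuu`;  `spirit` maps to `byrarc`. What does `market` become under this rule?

Compare letters: s→b is +9, p→y is +9, e→n is +9 — a constant shift. It's a constant shift of +9 (ROT9).
For market: m+9=v, a+9=j, r+9=a, k+9=t, e+9=n, t+9=c.

vjatnc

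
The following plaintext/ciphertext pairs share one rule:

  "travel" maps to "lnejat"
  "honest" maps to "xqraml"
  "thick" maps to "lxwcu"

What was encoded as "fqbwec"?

zodiac

Each letter's alphabet position (a=0..z=25) is mapped through 25·x+4 mod 26 — an affine cipher.
Reversing it on fqbwec: f(5)→25·(5−4)≡25=z; q(16)→25·(16−4)≡14=o; b(1)→25·(1−4)≡3=d; w(22)→25·(22−4)≡8=i; e(4)→25·(4−4)≡0=a; c(2)→25·(2−4)≡2=c (all mod 26).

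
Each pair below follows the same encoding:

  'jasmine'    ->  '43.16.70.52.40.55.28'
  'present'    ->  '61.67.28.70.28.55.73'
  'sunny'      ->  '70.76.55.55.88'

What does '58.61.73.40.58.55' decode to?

option

With a=1..z=26, the number is 3·pos + 13.
Decoding 58.61.73.40.58.55: 58→(58−13)÷3=15=o, 61→(61−13)÷3=16=p, 73→(73−13)÷3=20=t, 40→(40−13)÷3=9=i, 58→(58−13)÷3=15=o, 55→(55−13)÷3=14=n.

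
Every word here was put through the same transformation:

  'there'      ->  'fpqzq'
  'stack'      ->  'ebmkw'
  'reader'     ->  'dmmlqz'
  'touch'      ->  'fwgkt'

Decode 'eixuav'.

It's a Vigenère-style cipher with numeric key [12,8]: position i shifts by key[i mod 2].
Reversing it on eixuav: e−12=s, i−8=a, x−12=l, u−8=m, a−12=o, v−8=n.

salmon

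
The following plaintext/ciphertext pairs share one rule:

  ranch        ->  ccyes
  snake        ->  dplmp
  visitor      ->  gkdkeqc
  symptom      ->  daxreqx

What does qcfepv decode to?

A repeating key of period 2 is used — shifts +11, +2 over and over.
Undoing it on qcfepv: q−11=f, c−2=a, f−11=u, e−2=c, p−11=e, v−2=t.

faucet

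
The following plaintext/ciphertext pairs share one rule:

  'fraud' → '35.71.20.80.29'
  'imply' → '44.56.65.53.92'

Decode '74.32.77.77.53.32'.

settle

f(#6)→35 and r(#18)→71: differences scale by 3, so n = 3·pos + 17. Each letter becomes 3×(its alphabet position, a=1..z=26) + 17.
Decoding 74.32.77.77.53.32: 74→(74−17)÷3=19=s, 32→(32−17)÷3=5=e, 77→(77−17)÷3=20=t, 77→(77−17)÷3=20=t, 53→(53−17)÷3=12=l, 32→(32−17)÷3=5=e.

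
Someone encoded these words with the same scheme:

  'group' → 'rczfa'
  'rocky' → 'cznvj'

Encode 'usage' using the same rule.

Compare letters: g→r is +11, r→c is +11, o→z is +11 — a constant shift. This is a Caesar cipher with shift 11.
On usage: u+11=f, s+11=d, a+11=l, g+11=r, e+11=p.

fdlrp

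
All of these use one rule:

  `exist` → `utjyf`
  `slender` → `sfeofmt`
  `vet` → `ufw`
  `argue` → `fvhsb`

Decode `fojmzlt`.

skyline

The output letters match the input read backwards, each shifted +1: exist reversed is tsixe. The word is reversed, then every letter is shifted forward by 1.
Reversing it on fojmzlt: shift back: f−1=e, o−1=n, j−1=i, m−1=l, z−1=y, l−1=k, t−1=s → enilyks; then reverse → skyline.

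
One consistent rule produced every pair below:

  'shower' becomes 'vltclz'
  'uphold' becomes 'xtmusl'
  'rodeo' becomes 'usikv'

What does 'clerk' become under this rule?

fpjxr

In shower: s→v is +3, h→l is +4, o→t is +5, w→c is +6 — the shift increases by 1 each position. The shift increases by 1 at each position, starting from +3: 3, 4, 5, ….
Applying it to clerk: c+3=f, l+4=p, e+5=j, r+6=x, k+7=r.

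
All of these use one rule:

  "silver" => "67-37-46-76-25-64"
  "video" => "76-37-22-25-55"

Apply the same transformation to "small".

s(#19)→67 and i(#9)→37: differences scale by 3, so n = 3·pos + 10. With a=1..z=26, the number is 3·pos + 10.
Applying it to small: s=19→67, m=13→49, a=1→13, l=12→46, l=12→46.

67-49-13-46-46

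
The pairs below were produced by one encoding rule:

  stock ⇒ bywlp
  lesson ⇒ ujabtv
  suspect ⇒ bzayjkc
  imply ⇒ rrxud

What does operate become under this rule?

Shifts by position in stock: pos 0: s→b (+9), pos 1: t→y (+5), pos 2: o→w (+8), pos 3: c→l (+9), pos 4: k→p (+5) — repeating every 3. A repeating key of period 3 is used — shifts +9, +5, +8 over and over.
For operate: o+9=x, p+5=u, e+8=m, r+9=a, a+5=f, t+8=b, e+9=n.

xumafbn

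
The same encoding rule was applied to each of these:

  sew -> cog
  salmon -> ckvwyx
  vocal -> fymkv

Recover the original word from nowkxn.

This is a Caesar cipher with shift 10.
Decoding nowkxn: n−10=d, o−10=e, w−10=m, k−10=a, x−10=n, n−10=d.

demand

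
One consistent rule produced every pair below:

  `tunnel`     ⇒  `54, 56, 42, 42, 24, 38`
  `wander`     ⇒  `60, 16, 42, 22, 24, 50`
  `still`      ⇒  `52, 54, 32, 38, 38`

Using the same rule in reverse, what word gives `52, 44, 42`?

son

t(#20)→54 and u(#21)→56: differences scale by 2, so n = 2·pos + 14. With a=1..z=26, the number is 2·pos + 14.
Decoding 52, 44, 42: 52→(52−14)÷2=19=s, 44→(44−14)÷2=15=o, 42→(42−14)÷2=14=n.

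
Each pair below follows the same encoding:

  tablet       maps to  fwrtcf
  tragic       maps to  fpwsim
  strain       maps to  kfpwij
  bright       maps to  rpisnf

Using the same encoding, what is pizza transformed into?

Treating letters as 0–25, the rule is x ↦ 21x + 22 (mod 26).
For pizza: p(15)→21·15+22≡25=z; i(8)→21·8+22≡8=i; z(25)→21·25+22≡1=b; z(25)→21·25+22≡1=b; a(0)→21·0+22≡22=w (all mod 26).

zibbw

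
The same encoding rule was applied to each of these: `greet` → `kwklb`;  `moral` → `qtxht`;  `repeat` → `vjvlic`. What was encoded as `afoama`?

waiter

Each letter shifts forward by (position + 4), i.e. 4, 5, 6, … — the shift grows by one for each successive letter.
Undoing it on afoama: a−4=w, f−5=a, o−6=i, a−7=t, m−8=e, a−9=r.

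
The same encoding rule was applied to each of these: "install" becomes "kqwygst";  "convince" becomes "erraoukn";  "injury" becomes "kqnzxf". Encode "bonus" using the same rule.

In install: i→k is +2, n→q is +3, s→w is +4, t→y is +5 — the shift increases by 1 each position. Letter i (0-indexed) is shifted by i+2, so successive shifts are 2, 3, 4, ….
Applying it to bonus: b+2=d, o+3=r, n+4=r, u+5=z, s+6=y.

drrzy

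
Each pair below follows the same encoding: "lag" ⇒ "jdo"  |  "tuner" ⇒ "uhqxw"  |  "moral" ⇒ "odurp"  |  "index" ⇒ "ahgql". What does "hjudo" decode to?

large

The output letters match the input read backwards, each shifted +3: lag reversed is gal. The word is reversed, then every letter is shifted forward by 3.
Reversing it on hjudo: shift back: h−3=e, j−3=g, u−3=r, d−3=a, o−3=l → egral; then reverse → large.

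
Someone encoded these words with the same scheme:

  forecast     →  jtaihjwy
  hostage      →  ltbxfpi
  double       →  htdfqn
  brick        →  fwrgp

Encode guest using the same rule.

Shifts by position in forecast: pos 0: f→j (+4), pos 1: o→t (+5), pos 2: r→a (+9), pos 3: e→i (+4), pos 4: c→h (+5), pos 5: a→j (+9) — repeating every 3. The shifts repeat in a cycle of length 3: positions 0,1,… shift by +4, +5, +9, then the pattern repeats.
For guest: g+4=k, u+5=z, e+9=n, s+4=w, t+5=y.

kznwy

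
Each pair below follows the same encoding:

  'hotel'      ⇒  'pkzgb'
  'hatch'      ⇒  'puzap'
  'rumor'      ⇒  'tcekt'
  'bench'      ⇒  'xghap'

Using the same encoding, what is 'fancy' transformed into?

juhao

This is an affine cipher: with a=0,…,z=25, each position x becomes (3x+20) mod 26.
Applying it to fancy: f(5)→3·5+20≡9=j; a(0)→3·0+20≡20=u; n(13)→3·13+20≡7=h; c(2)→3·2+20≡0=a; y(24)→3·24+20≡14=o (all mod 26).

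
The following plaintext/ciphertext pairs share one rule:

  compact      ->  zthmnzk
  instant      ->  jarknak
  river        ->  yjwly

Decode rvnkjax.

Treating letters as 0–25, the rule is x ↦ 19x + 13 (mod 26).
Undoing it on rvnkjax: r(17)→11·(17−13)≡18=s; v(21)→11·(21−13)≡10=k; n(13)→11·(13−13)≡0=a; k(10)→11·(10−13)≡19=t; j(9)→11·(9−13)≡8=i; a(0)→11·(0−13)≡13=n; x(23)→11·(23−13)≡6=g (all mod 26).

skating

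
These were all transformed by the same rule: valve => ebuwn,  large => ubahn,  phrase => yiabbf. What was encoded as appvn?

Shifts by position in valve: pos 0: v→e (+9), pos 1: a→b (+1), pos 2: l→u (+9), pos 3: v→w (+1) — repeating every 2. The shifts repeat in a cycle of length 2: positions 0,1,… shift by +9, +1, then the pattern repeats.
Decoding appvn: a−9=r, p−1=o, p−9=g, v−1=u, n−9=e.

rogue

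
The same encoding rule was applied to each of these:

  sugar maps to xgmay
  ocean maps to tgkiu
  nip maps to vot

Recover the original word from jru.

The output letters match the input read backwards, each shifted +6: sugar reversed is ragus. The word is reversed, then every letter is shifted forward by 6.
Reversing it on jru: shift back: j−6=d, r−6=l, u−6=o → dlo; then reverse → old.

old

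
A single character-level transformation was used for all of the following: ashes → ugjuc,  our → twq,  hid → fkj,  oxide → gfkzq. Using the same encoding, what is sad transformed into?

The output letters match the input read backwards, each shifted +2: ashes reversed is sehsa. The word is reversed, then every letter is shifted forward by 2.
For sad: reverse → das; then shift: d+2=f, a+2=c, s+2=u.

fcu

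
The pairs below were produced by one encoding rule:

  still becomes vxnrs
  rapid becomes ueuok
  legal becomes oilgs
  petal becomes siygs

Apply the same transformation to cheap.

fljgw

In still: s→v is +3, t→x is +4, i→n is +5, l→r is +6 — the shift increases by 1 each position. The shift increases by 1 at each position, starting from +3: 3, 4, 5, ….
On cheap: c+3=f, h+4=l, e+5=j, a+6=g, p+7=w.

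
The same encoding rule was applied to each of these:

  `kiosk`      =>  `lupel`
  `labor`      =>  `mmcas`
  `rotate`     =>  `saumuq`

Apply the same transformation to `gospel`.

hatbfx

The shifts repeat in a cycle of length 2: positions 0,1,… shift by +1, +12, then the pattern repeats.
On gospel: g+1=h, o+12=a, s+1=t, p+12=b, e+1=f, l+12=x.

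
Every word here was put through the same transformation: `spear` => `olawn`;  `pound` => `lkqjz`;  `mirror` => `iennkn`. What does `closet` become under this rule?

yhkoap

Compare letters: s→o is +22, p→l is +22, e→a is +22 — a constant shift. Every letter moves 22 places later in the alphabet, wrapping around z→a.
For closet: c+22=y, l+22=h, o+22=k, s+22=o, e+22=a, t+22=p.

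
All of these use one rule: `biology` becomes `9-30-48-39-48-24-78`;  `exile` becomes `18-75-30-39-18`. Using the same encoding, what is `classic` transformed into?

12-39-6-60-60-30-12

The formula is n = 3×(alphabet index, a=1) + 3.
For classic: c=3→12, l=12→39, a=1→6, s=19→60, s=19→60, i=9→30, c=3→12.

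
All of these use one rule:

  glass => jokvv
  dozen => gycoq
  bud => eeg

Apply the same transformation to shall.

vkkoo

Two shifts are in play — +10 for a/e/i/o/u, +3 for every other letter.
On shall: s(cons)+3=v, h(cons)+3=k, a(vowel)+10=k, l(cons)+3=o, l(cons)+3=o.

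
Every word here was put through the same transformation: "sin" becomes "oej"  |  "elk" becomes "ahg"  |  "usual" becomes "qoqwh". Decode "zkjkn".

donor

Compare letters: s→o is +22, i→e is +22, n→j is +22 — a constant shift. Every letter moves 22 places later in the alphabet, wrapping around z→a.
Reversing it on zkjkn: z−22=d, k−22=o, j−22=n, k−22=o, n−22=r.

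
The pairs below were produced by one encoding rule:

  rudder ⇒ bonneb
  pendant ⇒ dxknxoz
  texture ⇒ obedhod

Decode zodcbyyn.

The output letters match the input read backwards, each shifted +10: rudder reversed is reddur. Two steps: reverse the string, then apply a Caesar shift of +10.
Decoding zodcbyyn: shift back: z−10=p, o−10=e, d−10=t, c−10=s, b−10=r, y−10=o, y−10=o, n−10=d → petsrood; then reverse → doorstep.

doorstep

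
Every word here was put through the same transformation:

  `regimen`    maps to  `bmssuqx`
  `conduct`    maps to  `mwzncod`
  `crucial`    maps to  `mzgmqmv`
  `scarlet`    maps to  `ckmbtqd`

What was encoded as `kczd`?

aunt

The shifts repeat in a cycle of length 3: positions 0,1,… shift by +10, +8, +12, then the pattern repeats.
Reversing it on kczd: k−10=a, c−8=u, z−12=n, d−10=t.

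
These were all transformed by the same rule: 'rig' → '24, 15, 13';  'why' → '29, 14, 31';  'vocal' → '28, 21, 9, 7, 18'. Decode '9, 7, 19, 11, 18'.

camel

r is letter #18 and maps to 24: an offset of 6. The number is (letter's place in the alphabet, a=1) + 6.
Decoding 9, 7, 19, 11, 18: 9→(9−6)÷1=3=c, 7→(7−6)÷1=1=a, 19→(19−6)÷1=13=m, 11→(11−6)÷1=5=e, 18→(18−6)÷1=12=l.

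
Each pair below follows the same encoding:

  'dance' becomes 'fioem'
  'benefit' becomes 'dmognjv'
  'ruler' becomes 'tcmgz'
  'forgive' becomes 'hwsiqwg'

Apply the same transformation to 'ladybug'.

Shifts by position in dance: pos 0: d→f (+2), pos 1: a→i (+8), pos 2: n→o (+1), pos 3: c→e (+2), pos 4: e→m (+8) — repeating every 3. A repeating key of period 3 is used — shifts +2, +8, +1 over and over.
For ladybug: l+2=n, a+8=i, d+1=e, y+2=a, b+8=j, u+1=v, g+2=i.

nieajvi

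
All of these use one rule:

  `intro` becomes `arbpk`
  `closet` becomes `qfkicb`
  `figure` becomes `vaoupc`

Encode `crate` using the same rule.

i(8)→a(0) and n(13)→r(17) fit y≡19x+4 (mod 26); the inverse of 19 mod 26 is 11. This is an affine cipher: with a=0,…,z=25, each position x becomes (19x+4) mod 26.
On crate: c(2)→19·2+4≡16=q; r(17)→19·17+4≡15=p; a(0)→19·0+4≡4=e; t(19)→19·19+4≡1=b; e(4)→19·4+4≡2=c (all mod 26).

qpebc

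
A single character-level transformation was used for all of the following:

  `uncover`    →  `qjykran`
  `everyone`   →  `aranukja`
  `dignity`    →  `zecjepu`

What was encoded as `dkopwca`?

Compare letters: u→q is +22, n→j is +22, c→y is +22 — a constant shift. This is a Caesar cipher with shift 22.
Undoing it on dkopwca: d−22=h, k−22=o, o−22=s, p−22=t, w−22=a, c−22=g, a−22=e.

hostage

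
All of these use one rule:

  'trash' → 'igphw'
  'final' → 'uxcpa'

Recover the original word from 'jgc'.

urn

Compare letters: t→i is +15, r→g is +15, a→p is +15 — a constant shift. Each letter is shifted forward by 15 in the alphabet (a Caesar shift of +15).
Undoing it on jgc: j−15=u, g−15=r, c−15=n.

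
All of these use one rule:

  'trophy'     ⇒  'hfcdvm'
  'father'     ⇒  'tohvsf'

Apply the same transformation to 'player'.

dzomsf

Compare letters: t→h is +14, r→f is +14, o→c is +14 — a constant shift. This is a Caesar cipher with shift 14.
For player: p+14=d, l+14=z, a+14=o, y+14=m, e+14=s, r+14=f.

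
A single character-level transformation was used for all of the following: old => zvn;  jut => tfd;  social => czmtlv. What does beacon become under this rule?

The shift depends on letter class: consonant l→v is +10, but vowel o→z is +11. Vowels shift forward by 11 and consonants shift forward by 10.
On beacon: b(cons)+10=l, e(vowel)+11=p, a(vowel)+11=l, c(cons)+10=m, o(vowel)+11=z, n(cons)+10=x.

lplmzx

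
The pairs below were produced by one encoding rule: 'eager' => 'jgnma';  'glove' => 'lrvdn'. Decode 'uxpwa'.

In eager: e→j is +5, a→g is +6, g→n is +7, e→m is +8 — the shift increases by 1 each position. Letter i (0-indexed) is shifted by i+5, so successive shifts are 5, 6, 7, ….
Undoing it on uxpwa: u−5=p, x−6=r, p−7=i, w−8=o, a−9=r.

prior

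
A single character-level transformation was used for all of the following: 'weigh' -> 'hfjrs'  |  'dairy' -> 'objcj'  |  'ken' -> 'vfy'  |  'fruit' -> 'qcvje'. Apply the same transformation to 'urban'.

The shift depends on letter class: consonant w→h is +11, but vowel e→f is +1. Two shifts are in play — +1 for a/e/i/o/u, +11 for every other letter.
On urban: u(vowel)+1=v, r(cons)+11=c, b(cons)+11=m, a(vowel)+1=b, n(cons)+11=y.

vcmby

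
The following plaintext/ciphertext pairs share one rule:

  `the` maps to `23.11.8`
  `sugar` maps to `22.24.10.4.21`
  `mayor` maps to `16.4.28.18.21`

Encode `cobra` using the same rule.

6.18.5.21.4

Each letter is replaced by its alphabet position (a=1..z=26) + 3.
Applying it to cobra: c=3→6, o=15→18, b=2→5, r=18→21, a=1→4.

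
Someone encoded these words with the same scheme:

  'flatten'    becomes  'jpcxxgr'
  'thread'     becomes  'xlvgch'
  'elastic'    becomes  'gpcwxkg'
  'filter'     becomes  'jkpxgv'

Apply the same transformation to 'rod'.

The shift depends on letter class: consonant f→j is +4, but vowel a→c is +2. Vowels shift forward by 2 and consonants shift forward by 4.
For rod: r(cons)+4=v, o(vowel)+2=q, d(cons)+4=h.

vqh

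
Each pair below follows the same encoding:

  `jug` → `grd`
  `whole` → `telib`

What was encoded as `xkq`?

ant

Compare letters: j→g is +23, u→r is +23, g→d is +23 — a constant shift. It's a constant shift of +23 (ROT23).
Undoing it on xkq: x−23=a, k−23=n, q−23=t.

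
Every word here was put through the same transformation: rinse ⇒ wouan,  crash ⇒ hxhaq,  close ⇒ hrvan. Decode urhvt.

Each letter shifts forward by (position + 5), i.e. 5, 6, 7, … — the shift grows by one for each successive letter.
Undoing it on urhvt: u−5=p, r−6=l, h−7=a, v−8=n, t−9=k.

plank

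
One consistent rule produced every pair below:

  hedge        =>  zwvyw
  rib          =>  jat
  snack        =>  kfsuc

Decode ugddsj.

Compare letters: h→z is +18, e→w is +18, d→v is +18 — a constant shift. It's a constant shift of +18 (ROT18).
Decoding ugddsj: u−18=c, g−18=o, d−18=l, d−18=l, s−18=a, j−18=r.

collar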